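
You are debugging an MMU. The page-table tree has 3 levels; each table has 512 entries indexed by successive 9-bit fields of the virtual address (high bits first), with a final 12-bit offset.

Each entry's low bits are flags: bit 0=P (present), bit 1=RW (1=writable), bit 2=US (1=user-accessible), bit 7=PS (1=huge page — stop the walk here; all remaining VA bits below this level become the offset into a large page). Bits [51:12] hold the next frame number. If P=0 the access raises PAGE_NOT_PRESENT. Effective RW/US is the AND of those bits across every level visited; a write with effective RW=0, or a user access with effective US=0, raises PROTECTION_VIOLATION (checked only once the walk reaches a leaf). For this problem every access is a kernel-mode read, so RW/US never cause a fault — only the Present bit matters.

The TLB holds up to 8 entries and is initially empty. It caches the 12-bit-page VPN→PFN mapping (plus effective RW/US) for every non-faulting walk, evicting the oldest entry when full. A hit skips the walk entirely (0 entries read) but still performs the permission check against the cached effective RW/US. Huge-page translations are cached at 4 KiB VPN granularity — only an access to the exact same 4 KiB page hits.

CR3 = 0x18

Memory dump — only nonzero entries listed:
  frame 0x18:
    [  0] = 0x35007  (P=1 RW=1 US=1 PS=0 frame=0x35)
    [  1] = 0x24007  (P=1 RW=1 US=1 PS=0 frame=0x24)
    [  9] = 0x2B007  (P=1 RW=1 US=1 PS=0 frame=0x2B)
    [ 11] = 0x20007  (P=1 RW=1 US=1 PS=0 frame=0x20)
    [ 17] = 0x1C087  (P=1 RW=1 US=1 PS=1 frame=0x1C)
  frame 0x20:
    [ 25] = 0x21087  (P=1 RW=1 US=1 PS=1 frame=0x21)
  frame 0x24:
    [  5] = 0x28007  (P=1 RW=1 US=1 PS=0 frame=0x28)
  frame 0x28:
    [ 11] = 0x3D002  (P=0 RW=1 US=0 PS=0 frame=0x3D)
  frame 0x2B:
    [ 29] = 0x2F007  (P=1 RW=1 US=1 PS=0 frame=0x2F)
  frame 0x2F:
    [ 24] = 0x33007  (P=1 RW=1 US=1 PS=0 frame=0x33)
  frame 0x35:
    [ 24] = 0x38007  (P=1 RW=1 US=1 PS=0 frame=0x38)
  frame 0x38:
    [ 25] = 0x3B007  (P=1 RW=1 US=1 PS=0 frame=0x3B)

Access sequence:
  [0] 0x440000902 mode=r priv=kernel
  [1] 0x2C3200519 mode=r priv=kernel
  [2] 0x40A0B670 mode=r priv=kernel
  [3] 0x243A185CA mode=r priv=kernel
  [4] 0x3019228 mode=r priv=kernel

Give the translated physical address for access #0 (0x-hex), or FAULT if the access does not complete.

Per-access translation:
#0 VA=0x440000902 (r,kernel):
  L0: frame=0x18 idx=17 entry=0x1C087 [P=1 RW=1 US=1 PS=1]
  ✓ 0x1C902 (huge @L0)  — 1 lookups
#1 VA=0x2C3200519 (r,kernel):
  L0: frame=0x18 idx=11 entry=0x20007 [P=1 RW=1 US=1 PS=0]
  L1: frame=0x20 idx=25 entry=0x21087 [P=1 RW=1 US=1 PS=1]
  ✓ 0x21519 (huge @L1)  — 2 lookups
#2 VA=0x40A0B670 (r,kernel):
  L0: frame=0x18 idx=1 entry=0x24007 [P=1 RW=1 US=1 PS=0]
  L1: frame=0x24 idx=5 entry=0x28007 [P=1 RW=1 US=1 PS=0]
  L2: frame=0x28 idx=11 entry=0x3D002 [P=0 RW=1 US=0 PS=0]
  → PAGE_NOT_PRESENT  (3 entries read)
#3 VA=0x243A185CA (r,kernel):
  L0: frame=0x18 idx=9 entry=0x2B007 [P=1 RW=1 US=1 PS=0]
  L1: frame=0x2B idx=29 entry=0x2F007 [P=1 RW=1 US=1 PS=0]
  L2: frame=0x2F idx=24 entry=0x33007 [P=1 RW=1 US=1 PS=0]
  ✓ 0x335CA  — 3 lookups
#4 VA=0x3019228 (r,kernel):
  L0: frame=0x18 idx=0 entry=0x35007 [P=1 RW=1 US=1 PS=0]
  L1: frame=0x35 idx=24 entry=0x38007 [P=1 RW=1 US=1 PS=0]
  L2: frame=0x38 idx=25 entry=0x3B007 [P=1 RW=1 US=1 PS=0]
  ✓ 0x3B228  — 3 lookups

Access #0 PA: 0x1C902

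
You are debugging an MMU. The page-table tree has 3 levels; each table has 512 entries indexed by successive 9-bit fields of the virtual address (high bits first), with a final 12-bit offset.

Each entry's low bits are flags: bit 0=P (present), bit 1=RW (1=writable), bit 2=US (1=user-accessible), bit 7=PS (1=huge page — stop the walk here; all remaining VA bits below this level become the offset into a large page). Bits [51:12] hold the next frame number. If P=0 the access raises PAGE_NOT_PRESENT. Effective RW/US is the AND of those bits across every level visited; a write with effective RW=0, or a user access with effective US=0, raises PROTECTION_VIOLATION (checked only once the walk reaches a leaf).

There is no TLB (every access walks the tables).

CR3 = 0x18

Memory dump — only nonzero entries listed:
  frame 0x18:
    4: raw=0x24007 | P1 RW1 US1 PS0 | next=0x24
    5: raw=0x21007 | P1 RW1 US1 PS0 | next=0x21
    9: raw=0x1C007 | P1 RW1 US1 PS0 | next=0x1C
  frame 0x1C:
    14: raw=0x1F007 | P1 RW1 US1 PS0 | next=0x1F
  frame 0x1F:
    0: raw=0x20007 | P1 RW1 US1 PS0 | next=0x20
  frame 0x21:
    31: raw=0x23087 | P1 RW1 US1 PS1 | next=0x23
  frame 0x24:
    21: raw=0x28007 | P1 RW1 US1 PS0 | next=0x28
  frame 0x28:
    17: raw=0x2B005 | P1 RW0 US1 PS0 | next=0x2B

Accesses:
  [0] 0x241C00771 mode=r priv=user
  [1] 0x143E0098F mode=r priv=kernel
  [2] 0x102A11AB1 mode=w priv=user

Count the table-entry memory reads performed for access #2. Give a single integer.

Walk each access:
#0 VA=0x241C00771 (r,user):
  L0 @0x18[9] → 0x1C007  P=1,RW=1,US=1,PS=0
  L1 @0x1C[14] → 0x1F007  P=1,RW=1,US=1,PS=0
  L2 @0x1F[0] → 0x20007  P=1,RW=1,US=1,PS=0
  → PA=0x20771  (3 entries read)
#1 VA=0x143E0098F (r,kernel):
  L0 @0x18[5] → 0x21007  P=1,RW=1,US=1,PS=0
  L1 @0x21[31] → 0x23087  P=1,RW=1,US=1,PS=1
  → PA=0x2398F (huge @L1)  (2 entries read)
#2 VA=0x102A11AB1 (w,user):
  L0 @0x18[4] → 0x24007  P=1,RW=1,US=1,PS=0
  L1 @0x24[21] → 0x28007  P=1,RW=1,US=1,PS=0
  L2 @0x28[17] → 0x2B005  P=1,RW=0,US=1,PS=0
  ✗ PROTECTION_VIOLATION  [3 reads]

Entries read for #2: 3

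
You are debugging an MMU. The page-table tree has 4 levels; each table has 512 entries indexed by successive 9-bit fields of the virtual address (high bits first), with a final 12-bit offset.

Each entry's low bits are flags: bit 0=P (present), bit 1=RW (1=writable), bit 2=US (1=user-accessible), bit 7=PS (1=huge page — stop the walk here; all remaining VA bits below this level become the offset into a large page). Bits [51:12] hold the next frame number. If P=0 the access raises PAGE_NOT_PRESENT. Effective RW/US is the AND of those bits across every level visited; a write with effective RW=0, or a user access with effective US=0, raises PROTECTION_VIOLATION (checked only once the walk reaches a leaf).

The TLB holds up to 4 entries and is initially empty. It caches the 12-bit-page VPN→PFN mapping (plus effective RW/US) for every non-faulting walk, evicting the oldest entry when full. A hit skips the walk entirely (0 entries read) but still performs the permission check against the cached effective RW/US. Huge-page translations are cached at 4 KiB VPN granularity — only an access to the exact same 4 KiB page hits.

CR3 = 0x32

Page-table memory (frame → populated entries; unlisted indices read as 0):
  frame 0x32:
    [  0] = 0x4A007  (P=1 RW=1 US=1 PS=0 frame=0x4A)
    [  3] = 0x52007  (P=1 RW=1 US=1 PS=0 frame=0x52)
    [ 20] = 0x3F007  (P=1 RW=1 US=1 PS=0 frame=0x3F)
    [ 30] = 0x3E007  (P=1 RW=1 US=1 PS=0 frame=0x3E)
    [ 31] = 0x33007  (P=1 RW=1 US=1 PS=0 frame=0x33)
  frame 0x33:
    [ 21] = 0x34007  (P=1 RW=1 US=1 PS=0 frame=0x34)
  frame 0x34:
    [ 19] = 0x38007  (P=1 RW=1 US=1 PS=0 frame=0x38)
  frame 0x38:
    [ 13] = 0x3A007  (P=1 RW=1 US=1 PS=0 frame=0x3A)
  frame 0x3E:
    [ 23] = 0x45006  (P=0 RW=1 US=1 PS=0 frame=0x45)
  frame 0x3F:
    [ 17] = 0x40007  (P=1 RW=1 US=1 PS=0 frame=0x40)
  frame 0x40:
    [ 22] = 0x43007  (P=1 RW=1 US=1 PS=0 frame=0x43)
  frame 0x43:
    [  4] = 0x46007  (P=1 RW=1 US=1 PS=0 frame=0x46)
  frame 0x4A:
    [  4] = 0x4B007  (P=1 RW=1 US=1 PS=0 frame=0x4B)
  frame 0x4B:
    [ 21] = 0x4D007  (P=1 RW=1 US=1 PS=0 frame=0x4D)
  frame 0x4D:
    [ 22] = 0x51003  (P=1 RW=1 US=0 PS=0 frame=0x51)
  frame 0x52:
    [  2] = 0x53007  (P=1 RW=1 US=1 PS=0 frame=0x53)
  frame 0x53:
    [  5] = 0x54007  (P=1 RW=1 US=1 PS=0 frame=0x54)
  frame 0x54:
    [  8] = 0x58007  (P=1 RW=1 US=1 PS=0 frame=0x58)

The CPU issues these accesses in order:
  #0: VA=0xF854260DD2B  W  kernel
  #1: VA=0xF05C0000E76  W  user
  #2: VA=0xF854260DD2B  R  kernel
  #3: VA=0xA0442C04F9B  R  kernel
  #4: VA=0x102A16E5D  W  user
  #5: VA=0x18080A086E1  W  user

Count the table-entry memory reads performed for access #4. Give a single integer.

Per-access translation:
#0 VA=0xF854260DD2B (w,kernel):
  L0: frame=0x32 idx=31 entry=0x33007 [P=1 RW=1 US=1 PS=0]
  L1: frame=0x33 idx=21 entry=0x34007 [P=1 RW=1 US=1 PS=0]
  L2: frame=0x34 idx=19 entry=0x38007 [P=1 RW=1 US=1 PS=0]
  L3: frame=0x38 idx=13 entry=0x3A007 [P=1 RW=1 US=1 PS=0]
  ✓ 0x3AD2B  — 4 lookups
#1 VA=0xF05C0000E76 (w,user):
  L0: frame=0x32 idx=30 entry=0x3E007 [P=1 RW=1 US=1 PS=0]
  L1: frame=0x3E idx=23 entry=0x45006 [P=0 RW=1 US=1 PS=0]
  → PAGE_NOT_PRESENT  (2 entries read)
#2 VA=0xF854260DD2B (r,kernel):
  TLB hit vpn=0xF854260D → PA=0x3AD2B
#3 VA=0xA0442C04F9B (r,kernel):
  L0: frame=0x32 idx=20 entry=0x3F007 [P=1 RW=1 US=1 PS=0]
  L1: frame=0x3F idx=17 entry=0x40007 [P=1 RW=1 US=1 PS=0]
  L2: frame=0x40 idx=22 entry=0x43007 [P=1 RW=1 US=1 PS=0]
  L3: frame=0x43 idx=4 entry=0x46007 [P=1 RW=1 US=1 PS=0]
  ✓ 0x46F9B  — 4 lookups
#4 VA=0x102A16E5D (w,user):
  L0: frame=0x32 idx=0 entry=0x4A007 [P=1 RW=1 US=1 PS=0]
  L1: frame=0x4A idx=4 entry=0x4B007 [P=1 RW=1 US=1 PS=0]
  L2: frame=0x4B idx=21 entry=0x4D007 [P=1 RW=1 US=1 PS=0]
  L3: frame=0x4D idx=22 entry=0x51003 [P=1 RW=1 US=0 PS=0]
  → PROTECTION_VIOLATION  (4 entries read)
#5 VA=0x18080A086E1 (w,user):
  L0: frame=0x32 idx=3 entry=0x52007 [P=1 RW=1 US=1 PS=0]
  L1: frame=0x52 idx=2 entry=0x53007 [P=1 RW=1 US=1 PS=0]
  L2: frame=0x53 idx=5 entry=0x54007 [P=1 RW=1 US=1 PS=0]
  L3: frame=0x54 idx=8 entry=0x58007 [P=1 RW=1 US=1 PS=0]
  ✓ 0x586E1  — 4 lookups

Entries read for #4: 4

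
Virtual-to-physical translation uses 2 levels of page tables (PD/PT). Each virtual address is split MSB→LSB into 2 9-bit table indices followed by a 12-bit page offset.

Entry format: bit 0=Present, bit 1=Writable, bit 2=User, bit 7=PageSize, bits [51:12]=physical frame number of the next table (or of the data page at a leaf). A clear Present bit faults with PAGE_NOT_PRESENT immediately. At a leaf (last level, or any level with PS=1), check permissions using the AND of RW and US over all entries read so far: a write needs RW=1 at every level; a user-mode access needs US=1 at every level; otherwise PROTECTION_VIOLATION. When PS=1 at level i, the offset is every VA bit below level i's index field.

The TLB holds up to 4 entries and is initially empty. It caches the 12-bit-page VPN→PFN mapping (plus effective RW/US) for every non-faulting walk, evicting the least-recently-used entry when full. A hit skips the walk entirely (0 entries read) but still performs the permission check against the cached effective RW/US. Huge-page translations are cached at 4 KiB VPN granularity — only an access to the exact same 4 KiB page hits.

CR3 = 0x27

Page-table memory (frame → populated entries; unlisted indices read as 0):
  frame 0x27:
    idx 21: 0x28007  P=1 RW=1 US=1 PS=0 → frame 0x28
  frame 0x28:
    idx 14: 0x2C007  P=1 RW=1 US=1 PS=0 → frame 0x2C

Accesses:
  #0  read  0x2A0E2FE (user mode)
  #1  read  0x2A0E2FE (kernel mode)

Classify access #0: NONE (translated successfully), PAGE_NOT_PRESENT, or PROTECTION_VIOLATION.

Trace:
#0 VA=0x2A0E2FE (r,user):
  lvl0: tbl 0x27, slot 21 ⇒ 0x28007 (P1/RW1/US1/PS0)
  lvl1: tbl 0x28, slot 14 ⇒ 0x2C007 (P1/RW1/US1/PS0)
  → PA=0x2C2FE  (2 entries read)
#1 VA=0x2A0E2FE (r,kernel):
  TLB hit vpn=0x2A0E → PA=0x2C2FE

Access #0 fault: NONE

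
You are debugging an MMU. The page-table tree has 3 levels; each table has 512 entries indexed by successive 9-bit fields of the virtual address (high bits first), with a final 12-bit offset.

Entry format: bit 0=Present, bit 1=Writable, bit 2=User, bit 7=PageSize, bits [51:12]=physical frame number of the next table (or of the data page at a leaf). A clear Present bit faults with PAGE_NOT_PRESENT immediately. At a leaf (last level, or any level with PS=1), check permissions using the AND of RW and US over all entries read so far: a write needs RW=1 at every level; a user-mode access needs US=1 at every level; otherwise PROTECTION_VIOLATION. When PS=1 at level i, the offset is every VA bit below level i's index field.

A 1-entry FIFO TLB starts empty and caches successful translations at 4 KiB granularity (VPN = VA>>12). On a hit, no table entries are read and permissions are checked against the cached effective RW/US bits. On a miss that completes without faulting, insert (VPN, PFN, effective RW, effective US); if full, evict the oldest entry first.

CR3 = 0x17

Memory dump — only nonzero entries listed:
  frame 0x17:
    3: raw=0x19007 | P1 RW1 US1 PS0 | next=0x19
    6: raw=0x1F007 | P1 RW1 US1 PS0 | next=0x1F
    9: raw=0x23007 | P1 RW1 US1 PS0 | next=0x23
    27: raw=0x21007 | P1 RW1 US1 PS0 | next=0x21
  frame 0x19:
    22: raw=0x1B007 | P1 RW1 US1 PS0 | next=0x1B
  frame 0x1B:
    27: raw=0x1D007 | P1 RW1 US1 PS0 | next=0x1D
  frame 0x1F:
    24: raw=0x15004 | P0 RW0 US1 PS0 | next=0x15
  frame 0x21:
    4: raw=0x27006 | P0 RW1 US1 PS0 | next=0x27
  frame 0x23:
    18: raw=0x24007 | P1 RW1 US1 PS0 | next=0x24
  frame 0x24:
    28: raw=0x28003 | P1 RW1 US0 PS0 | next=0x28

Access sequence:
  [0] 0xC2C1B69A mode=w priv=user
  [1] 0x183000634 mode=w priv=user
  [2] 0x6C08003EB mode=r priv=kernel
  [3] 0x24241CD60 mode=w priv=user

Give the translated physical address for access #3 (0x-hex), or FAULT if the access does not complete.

Per-access translation:
#0 VA=0xC2C1B69A (w,user):
  lvl0: tbl 0x17, slot 3 ⇒ 0x19007 (P1/RW1/US1/PS0)
  lvl1: tbl 0x19, slot 22 ⇒ 0x1B007 (P1/RW1/US1/PS0)
  lvl2: tbl 0x1B, slot 27 ⇒ 0x1D007 (P1/RW1/US1/PS0)
  ✓ 0x1D69A  — 3 lookups
#1 VA=0x183000634 (w,user):
  lvl0: tbl 0x17, slot 6 ⇒ 0x1F007 (P1/RW1/US1/PS0)
  lvl1: tbl 0x1F, slot 24 ⇒ 0x15004 (P0/RW0/US1/PS0)
  ✗ PAGE_NOT_PRESENT  [2 reads]
#2 VA=0x6C08003EB (r,kernel):
  lvl0: tbl 0x17, slot 27 ⇒ 0x21007 (P1/RW1/US1/PS0)
  lvl1: tbl 0x21, slot 4 ⇒ 0x27006 (P0/RW1/US1/PS0)
  ✗ PAGE_NOT_PRESENT  [2 reads]
#3 VA=0x24241CD60 (w,user):
  lvl0: tbl 0x17, slot 9 ⇒ 0x23007 (P1/RW1/US1/PS0)
  lvl1: tbl 0x23, slot 18 ⇒ 0x24007 (P1/RW1/US1/PS0)
  lvl2: tbl 0x24, slot 28 ⇒ 0x28003 (P1/RW1/US0/PS0)
  ✗ PROTECTION_VIOLATION  [3 reads]

Access #3 PA: FAULT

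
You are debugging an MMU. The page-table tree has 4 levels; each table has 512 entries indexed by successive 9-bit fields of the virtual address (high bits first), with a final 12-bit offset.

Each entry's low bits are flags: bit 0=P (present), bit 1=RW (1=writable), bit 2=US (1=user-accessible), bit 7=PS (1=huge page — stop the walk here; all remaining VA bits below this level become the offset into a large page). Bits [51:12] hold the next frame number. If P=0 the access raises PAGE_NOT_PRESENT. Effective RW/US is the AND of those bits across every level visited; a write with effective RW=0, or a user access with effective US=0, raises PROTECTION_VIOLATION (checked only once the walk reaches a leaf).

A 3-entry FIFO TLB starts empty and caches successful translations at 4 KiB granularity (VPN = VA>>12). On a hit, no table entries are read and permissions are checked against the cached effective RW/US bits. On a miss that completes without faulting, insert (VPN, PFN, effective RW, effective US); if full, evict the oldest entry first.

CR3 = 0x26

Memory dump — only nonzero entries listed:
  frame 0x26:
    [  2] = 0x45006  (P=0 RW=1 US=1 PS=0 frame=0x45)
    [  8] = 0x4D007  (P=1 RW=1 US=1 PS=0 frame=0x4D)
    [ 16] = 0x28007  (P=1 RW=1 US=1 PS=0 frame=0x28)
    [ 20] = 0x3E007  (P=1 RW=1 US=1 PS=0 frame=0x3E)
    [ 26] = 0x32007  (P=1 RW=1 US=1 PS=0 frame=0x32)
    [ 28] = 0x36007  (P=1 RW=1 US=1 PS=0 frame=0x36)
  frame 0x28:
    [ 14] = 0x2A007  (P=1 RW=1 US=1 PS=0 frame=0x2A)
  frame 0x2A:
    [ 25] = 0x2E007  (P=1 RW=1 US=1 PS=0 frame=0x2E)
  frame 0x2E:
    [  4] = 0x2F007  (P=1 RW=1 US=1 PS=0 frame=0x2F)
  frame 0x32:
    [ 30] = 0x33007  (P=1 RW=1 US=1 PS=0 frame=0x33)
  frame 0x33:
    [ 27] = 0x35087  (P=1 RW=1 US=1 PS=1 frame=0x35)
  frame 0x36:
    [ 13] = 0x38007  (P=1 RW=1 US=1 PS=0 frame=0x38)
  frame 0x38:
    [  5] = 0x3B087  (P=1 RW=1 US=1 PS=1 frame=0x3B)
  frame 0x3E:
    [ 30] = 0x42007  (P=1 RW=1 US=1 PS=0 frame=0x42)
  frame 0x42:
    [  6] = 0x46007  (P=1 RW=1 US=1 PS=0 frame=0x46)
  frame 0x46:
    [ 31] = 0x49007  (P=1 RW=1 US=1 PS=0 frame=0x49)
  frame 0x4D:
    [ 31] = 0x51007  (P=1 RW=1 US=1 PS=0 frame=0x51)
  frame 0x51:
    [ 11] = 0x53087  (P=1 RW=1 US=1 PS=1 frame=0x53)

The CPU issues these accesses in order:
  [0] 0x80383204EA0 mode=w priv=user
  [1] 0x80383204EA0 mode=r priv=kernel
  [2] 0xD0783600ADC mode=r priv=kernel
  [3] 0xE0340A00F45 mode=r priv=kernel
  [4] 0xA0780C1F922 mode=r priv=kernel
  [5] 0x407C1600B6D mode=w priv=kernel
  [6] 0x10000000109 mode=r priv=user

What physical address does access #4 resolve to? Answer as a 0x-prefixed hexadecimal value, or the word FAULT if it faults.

Trace:
#0 VA=0x80383204EA0 (w,user):
  [0] read 0x26 idx=16: raw=0x28007 flags P=1 W=1 U=1 S=0
  [1] read 0x28 idx=14: raw=0x2A007 flags P=1 W=1 U=1 S=0
  [2] read 0x2A idx=25: raw=0x2E007 flags P=1 W=1 U=1 S=0
  [3] read 0x2E idx=4: raw=0x2F007 flags P=1 W=1 U=1 S=0
  ✓ 0x2FEA0  — 4 lookups
#1 VA=0x80383204EA0 (r,kernel):
  TLB hit vpn=0x80383204 → PA=0x2FEA0
#2 VA=0xD0783600ADC (r,kernel):
  [0] read 0x26 idx=26: raw=0x32007 flags P=1 W=1 U=1 S=0
  [1] read 0x32 idx=30: raw=0x33007 flags P=1 W=1 U=1 S=0
  [2] read 0x33 idx=27: raw=0x35087 flags P=1 W=1 U=1 S=1
  ✓ 0x35ADC (huge @L2)  — 3 lookups
#3 VA=0xE0340A00F45 (r,kernel):
  [0] read 0x26 idx=28: raw=0x36007 flags P=1 W=1 U=1 S=0
  [1] read 0x36 idx=13: raw=0x38007 flags P=1 W=1 U=1 S=0
  [2] read 0x38 idx=5: raw=0x3B087 flags P=1 W=1 U=1 S=1
  ✓ 0x3BF45 (huge @L2)  — 3 lookups
#4 VA=0xA0780C1F922 (r,kernel):
  [0] read 0x26 idx=20: raw=0x3E007 flags P=1 W=1 U=1 S=0
  [1] read 0x3E idx=30: raw=0x42007 flags P=1 W=1 U=1 S=0
  [2] read 0x42 idx=6: raw=0x46007 flags P=1 W=1 U=1 S=0
  [3] read 0x46 idx=31: raw=0x49007 flags P=1 W=1 U=1 S=0
  ✓ 0x49922  — 4 lookups
#5 VA=0x407C1600B6D (w,kernel):
  [0] read 0x26 idx=8: raw=0x4D007 flags P=1 W=1 U=1 S=0
  [1] read 0x4D idx=31: raw=0x51007 flags P=1 W=1 U=1 S=0
  [2] read 0x51 idx=11: raw=0x53087 flags P=1 W=1 U=1 S=1
  ✓ 0x53B6D (huge @L2)  — 3 lookups
#6 VA=0x10000000109 (r,user):
  [0] read 0x26 idx=2: raw=0x45006 flags P=0 W=1 U=1 S=0
  ✗ PAGE_NOT_PRESENT  [1 reads]

Access #4 PA: 0x49922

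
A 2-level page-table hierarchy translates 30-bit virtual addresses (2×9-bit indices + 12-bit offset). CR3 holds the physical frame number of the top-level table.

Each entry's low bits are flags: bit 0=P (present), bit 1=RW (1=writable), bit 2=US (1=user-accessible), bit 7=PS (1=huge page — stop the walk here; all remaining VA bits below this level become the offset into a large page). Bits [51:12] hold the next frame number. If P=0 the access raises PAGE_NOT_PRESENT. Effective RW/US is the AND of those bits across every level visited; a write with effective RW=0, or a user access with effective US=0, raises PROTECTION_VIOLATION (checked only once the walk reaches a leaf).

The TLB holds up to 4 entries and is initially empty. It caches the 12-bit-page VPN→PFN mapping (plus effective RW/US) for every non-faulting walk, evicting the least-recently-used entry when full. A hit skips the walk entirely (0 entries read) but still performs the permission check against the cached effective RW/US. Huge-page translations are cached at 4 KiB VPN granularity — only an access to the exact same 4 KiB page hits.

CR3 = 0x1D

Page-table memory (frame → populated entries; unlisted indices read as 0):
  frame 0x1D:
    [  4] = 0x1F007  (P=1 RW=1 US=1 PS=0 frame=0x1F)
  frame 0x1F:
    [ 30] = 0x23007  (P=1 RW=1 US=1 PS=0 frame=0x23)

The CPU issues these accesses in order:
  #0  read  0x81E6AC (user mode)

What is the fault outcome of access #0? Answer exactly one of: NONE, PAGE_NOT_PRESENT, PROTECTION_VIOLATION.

Trace:
#0 VA=0x81E6AC (r,user):
  [0] read 0x1D idx=4: raw=0x1F007 flags P=1 W=1 U=1 S=0
  [1] read 0x1F idx=30: raw=0x23007 flags P=1 W=1 U=1 S=0
  → PA=0x236AC  (2 entries read)

Access #0 fault: NONE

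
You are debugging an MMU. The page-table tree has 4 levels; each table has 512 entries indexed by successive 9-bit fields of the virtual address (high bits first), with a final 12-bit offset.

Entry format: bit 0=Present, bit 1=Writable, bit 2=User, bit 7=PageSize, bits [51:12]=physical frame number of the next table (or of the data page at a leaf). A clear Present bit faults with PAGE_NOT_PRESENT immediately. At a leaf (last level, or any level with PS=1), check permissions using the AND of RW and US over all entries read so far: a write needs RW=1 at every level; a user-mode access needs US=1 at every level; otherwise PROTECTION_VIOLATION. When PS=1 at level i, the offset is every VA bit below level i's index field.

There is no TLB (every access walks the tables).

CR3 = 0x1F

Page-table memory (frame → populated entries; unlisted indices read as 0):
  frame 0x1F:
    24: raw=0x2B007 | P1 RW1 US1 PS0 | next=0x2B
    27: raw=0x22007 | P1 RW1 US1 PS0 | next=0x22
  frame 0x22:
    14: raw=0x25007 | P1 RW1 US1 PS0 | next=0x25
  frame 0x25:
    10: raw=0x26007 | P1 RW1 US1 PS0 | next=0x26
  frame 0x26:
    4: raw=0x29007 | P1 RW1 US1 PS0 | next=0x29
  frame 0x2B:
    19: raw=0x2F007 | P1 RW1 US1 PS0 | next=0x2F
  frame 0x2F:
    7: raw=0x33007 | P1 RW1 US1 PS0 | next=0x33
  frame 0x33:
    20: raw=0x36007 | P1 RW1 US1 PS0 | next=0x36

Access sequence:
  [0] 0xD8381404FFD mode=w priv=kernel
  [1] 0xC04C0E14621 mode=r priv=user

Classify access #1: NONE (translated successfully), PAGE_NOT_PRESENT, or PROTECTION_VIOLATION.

Trace:
#0 VA=0xD8381404FFD (w,kernel):
  L0 @0x1F[27] → 0x22007  P=1,RW=1,US=1,PS=0
  L1 @0x22[14] → 0x25007  P=1,RW=1,US=1,PS=0
  L2 @0x25[10] → 0x26007  P=1,RW=1,US=1,PS=0
  L3 @0x26[4] → 0x29007  P=1,RW=1,US=1,PS=0
  ⇒ phys 0x29FFD  [4 reads]
#1 VA=0xC04C0E14621 (r,user):
  L0 @0x1F[24] → 0x2B007  P=1,RW=1,US=1,PS=0
  L1 @0x2B[19] → 0x2F007  P=1,RW=1,US=1,PS=0
  L2 @0x2F[7] → 0x33007  P=1,RW=1,US=1,PS=0
  L3 @0x33[20] → 0x36007  P=1,RW=1,US=1,PS=0
  ⇒ phys 0x36621  [4 reads]

Access #1 fault: NONE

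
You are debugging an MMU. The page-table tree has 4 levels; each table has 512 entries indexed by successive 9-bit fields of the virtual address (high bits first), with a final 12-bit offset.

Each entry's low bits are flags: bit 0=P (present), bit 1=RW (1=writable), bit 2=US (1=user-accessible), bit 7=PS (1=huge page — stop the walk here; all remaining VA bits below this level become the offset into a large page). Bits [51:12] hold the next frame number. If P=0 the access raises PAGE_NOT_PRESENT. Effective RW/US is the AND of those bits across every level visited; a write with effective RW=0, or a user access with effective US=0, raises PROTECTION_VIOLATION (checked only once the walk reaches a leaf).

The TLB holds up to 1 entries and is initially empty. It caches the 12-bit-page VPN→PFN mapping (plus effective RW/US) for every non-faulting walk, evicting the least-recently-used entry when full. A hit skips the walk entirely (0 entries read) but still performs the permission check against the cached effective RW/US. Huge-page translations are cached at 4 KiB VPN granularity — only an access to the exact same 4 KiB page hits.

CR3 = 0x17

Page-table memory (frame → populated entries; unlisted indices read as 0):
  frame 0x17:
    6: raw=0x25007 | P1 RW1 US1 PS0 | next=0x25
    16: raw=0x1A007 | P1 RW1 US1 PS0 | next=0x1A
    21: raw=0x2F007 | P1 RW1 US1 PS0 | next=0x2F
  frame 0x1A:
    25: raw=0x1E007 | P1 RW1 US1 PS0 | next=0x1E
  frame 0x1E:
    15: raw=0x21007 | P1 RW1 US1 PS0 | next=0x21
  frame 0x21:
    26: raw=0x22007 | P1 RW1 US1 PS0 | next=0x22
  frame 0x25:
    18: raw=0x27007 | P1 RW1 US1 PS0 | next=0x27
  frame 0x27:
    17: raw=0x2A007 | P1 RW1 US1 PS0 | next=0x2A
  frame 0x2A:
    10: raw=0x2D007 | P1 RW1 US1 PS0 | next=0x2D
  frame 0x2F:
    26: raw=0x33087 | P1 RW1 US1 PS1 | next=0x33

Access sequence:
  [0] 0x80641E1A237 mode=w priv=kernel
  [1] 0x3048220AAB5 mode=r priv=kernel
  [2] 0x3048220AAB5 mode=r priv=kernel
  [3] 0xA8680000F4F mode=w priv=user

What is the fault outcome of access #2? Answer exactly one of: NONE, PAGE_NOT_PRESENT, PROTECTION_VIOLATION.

Trace:
#0 VA=0x80641E1A237 (w,kernel):
  lvl0: tbl 0x17, slot 16 ⇒ 0x1A007 (P1/RW1/US1/PS0)
  lvl1: tbl 0x1A, slot 25 ⇒ 0x1E007 (P1/RW1/US1/PS0)
  lvl2: tbl 0x1E, slot 15 ⇒ 0x21007 (P1/RW1/US1/PS0)
  lvl3: tbl 0x21, slot 26 ⇒ 0x22007 (P1/RW1/US1/PS0)
  → PA=0x22237  (4 entries read)
#1 VA=0x3048220AAB5 (r,kernel):
  lvl0: tbl 0x17, slot 6 ⇒ 0x25007 (P1/RW1/US1/PS0)
  lvl1: tbl 0x25, slot 18 ⇒ 0x27007 (P1/RW1/US1/PS0)
  lvl2: tbl 0x27, slot 17 ⇒ 0x2A007 (P1/RW1/US1/PS0)
  lvl3: tbl 0x2A, slot 10 ⇒ 0x2D007 (P1/RW1/US1/PS0)
  → PA=0x2DAB5  (4 entries read)
#2 VA=0x3048220AAB5 (r,kernel):
  TLB hit vpn=0x3048220A → PA=0x2DAB5
#3 VA=0xA8680000F4F (w,user):
  lvl0: tbl 0x17, slot 21 ⇒ 0x2F007 (P1/RW1/US1/PS0)
  lvl1: tbl 0x2F, slot 26 ⇒ 0x33087 (P1/RW1/US1/PS1)
  → PA=0x33F4F (huge @L1)  (2 entries read)

Access #2 fault: NONE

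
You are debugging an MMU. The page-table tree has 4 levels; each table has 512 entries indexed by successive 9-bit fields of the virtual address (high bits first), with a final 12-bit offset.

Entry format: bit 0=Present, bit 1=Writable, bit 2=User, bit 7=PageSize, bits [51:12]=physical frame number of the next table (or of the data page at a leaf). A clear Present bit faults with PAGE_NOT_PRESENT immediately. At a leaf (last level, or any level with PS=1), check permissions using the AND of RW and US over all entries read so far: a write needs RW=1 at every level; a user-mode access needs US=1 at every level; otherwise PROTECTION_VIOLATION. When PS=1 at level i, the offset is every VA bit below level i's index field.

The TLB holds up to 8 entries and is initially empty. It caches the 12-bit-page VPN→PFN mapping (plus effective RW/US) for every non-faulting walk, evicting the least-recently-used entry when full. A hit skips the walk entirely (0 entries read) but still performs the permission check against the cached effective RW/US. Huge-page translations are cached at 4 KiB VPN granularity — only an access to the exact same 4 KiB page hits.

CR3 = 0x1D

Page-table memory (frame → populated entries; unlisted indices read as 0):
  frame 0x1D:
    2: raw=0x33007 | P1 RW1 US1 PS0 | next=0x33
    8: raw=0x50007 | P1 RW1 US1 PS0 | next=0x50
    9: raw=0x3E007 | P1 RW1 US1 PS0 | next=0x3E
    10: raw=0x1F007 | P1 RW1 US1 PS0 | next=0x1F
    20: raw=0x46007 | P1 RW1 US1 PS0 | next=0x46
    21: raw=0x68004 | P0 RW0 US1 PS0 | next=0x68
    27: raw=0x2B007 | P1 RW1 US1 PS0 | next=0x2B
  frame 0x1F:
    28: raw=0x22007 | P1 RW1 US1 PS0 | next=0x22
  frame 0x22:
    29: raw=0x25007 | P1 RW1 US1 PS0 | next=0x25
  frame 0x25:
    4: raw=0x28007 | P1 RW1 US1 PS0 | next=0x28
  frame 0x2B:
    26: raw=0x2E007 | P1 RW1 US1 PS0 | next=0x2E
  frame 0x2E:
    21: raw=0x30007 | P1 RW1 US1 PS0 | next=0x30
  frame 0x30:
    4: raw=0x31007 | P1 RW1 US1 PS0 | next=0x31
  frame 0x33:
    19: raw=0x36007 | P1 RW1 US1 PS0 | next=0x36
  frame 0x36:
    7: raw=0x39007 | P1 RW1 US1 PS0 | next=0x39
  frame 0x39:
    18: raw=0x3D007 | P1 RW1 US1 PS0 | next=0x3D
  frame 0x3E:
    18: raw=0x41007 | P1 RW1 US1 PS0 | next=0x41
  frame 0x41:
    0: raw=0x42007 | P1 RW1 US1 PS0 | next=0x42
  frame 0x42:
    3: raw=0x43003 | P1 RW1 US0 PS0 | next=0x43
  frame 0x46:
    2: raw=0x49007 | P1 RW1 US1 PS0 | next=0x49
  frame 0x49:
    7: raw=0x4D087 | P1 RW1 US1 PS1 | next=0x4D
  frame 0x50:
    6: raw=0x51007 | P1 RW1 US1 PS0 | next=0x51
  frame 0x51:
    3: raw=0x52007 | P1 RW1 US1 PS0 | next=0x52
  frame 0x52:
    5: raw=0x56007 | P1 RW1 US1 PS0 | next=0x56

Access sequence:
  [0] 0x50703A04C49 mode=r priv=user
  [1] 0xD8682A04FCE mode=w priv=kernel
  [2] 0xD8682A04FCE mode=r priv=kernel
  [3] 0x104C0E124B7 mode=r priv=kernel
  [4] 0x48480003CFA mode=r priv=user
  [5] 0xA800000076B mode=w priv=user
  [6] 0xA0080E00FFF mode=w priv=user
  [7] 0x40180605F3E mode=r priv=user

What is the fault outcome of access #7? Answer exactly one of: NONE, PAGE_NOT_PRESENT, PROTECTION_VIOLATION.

Per-access translation:
#0 VA=0x50703A04C49 (r,user):
  lvl0: tbl 0x1D, slot 10 ⇒ 0x1F007 (P1/RW1/US1/PS0)
  lvl1: tbl 0x1F, slot 28 ⇒ 0x22007 (P1/RW1/US1/PS0)
  lvl2: tbl 0x22, slot 29 ⇒ 0x25007 (P1/RW1/US1/PS0)
  lvl3: tbl 0x25, slot 4 ⇒ 0x28007 (P1/RW1/US1/PS0)
  ⇒ phys 0x28C49  [4 reads]
#1 VA=0xD8682A04FCE (w,kernel):
  lvl0: tbl 0x1D, slot 27 ⇒ 0x2B007 (P1/RW1/US1/PS0)
  lvl1: tbl 0x2B, slot 26 ⇒ 0x2E007 (P1/RW1/US1/PS0)
  lvl2: tbl 0x2E, slot 21 ⇒ 0x30007 (P1/RW1/US1/PS0)
  lvl3: tbl 0x30, slot 4 ⇒ 0x31007 (P1/RW1/US1/PS0)
  ⇒ phys 0x31FCE  [4 reads]
#2 VA=0xD8682A04FCE (r,kernel):
  TLB hit vpn=0xD8682A04 → PA=0x31FCE
#3 VA=0x104C0E124B7 (r,kernel):
  lvl0: tbl 0x1D, slot 2 ⇒ 0x33007 (P1/RW1/US1/PS0)
  lvl1: tbl 0x33, slot 19 ⇒ 0x36007 (P1/RW1/US1/PS0)
  lvl2: tbl 0x36, slot 7 ⇒ 0x39007 (P1/RW1/US1/PS0)
  lvl3: tbl 0x39, slot 18 ⇒ 0x3D007 (P1/RW1/US1/PS0)
  ⇒ phys 0x3D4B7  [4 reads]
#4 VA=0x48480003CFA (r,user):
  lvl0: tbl 0x1D, slot 9 ⇒ 0x3E007 (P1/RW1/US1/PS0)
  lvl1: tbl 0x3E, slot 18 ⇒ 0x41007 (P1/RW1/US1/PS0)
  lvl2: tbl 0x41, slot 0 ⇒ 0x42007 (P1/RW1/US1/PS0)
  lvl3: tbl 0x42, slot 3 ⇒ 0x43003 (P1/RW1/US0/PS0)
  ⇒ fault: PROTECTION_VIOLATION  — 4 lookups
#5 VA=0xA800000076B (w,user):
  lvl0: tbl 0x1D, slot 21 ⇒ 0x68004 (P0/RW0/US1/PS0)
  ⇒ fault: PAGE_NOT_PRESENT  — 1 lookups
#6 VA=0xA0080E00FFF (w,user):
  lvl0: tbl 0x1D, slot 20 ⇒ 0x46007 (P1/RW1/US1/PS0)
  lvl1: tbl 0x46, slot 2 ⇒ 0x49007 (P1/RW1/US1/PS0)
  lvl2: tbl 0x49, slot 7 ⇒ 0x4D087 (P1/RW1/US1/PS1)
  ⇒ phys 0x4DFFF (huge @L2)  [3 reads]
#7 VA=0x40180605F3E (r,user):
  lvl0: tbl 0x1D, slot 8 ⇒ 0x50007 (P1/RW1/US1/PS0)
  lvl1: tbl 0x50, slot 6 ⇒ 0x51007 (P1/RW1/US1/PS0)
  lvl2: tbl 0x51, slot 3 ⇒ 0x52007 (P1/RW1/US1/PS0)
  lvl3: tbl 0x52, slot 5 ⇒ 0x56007 (P1/RW1/US1/PS0)
  ⇒ phys 0x56F3E  [4 reads]

Access #7 fault: NONE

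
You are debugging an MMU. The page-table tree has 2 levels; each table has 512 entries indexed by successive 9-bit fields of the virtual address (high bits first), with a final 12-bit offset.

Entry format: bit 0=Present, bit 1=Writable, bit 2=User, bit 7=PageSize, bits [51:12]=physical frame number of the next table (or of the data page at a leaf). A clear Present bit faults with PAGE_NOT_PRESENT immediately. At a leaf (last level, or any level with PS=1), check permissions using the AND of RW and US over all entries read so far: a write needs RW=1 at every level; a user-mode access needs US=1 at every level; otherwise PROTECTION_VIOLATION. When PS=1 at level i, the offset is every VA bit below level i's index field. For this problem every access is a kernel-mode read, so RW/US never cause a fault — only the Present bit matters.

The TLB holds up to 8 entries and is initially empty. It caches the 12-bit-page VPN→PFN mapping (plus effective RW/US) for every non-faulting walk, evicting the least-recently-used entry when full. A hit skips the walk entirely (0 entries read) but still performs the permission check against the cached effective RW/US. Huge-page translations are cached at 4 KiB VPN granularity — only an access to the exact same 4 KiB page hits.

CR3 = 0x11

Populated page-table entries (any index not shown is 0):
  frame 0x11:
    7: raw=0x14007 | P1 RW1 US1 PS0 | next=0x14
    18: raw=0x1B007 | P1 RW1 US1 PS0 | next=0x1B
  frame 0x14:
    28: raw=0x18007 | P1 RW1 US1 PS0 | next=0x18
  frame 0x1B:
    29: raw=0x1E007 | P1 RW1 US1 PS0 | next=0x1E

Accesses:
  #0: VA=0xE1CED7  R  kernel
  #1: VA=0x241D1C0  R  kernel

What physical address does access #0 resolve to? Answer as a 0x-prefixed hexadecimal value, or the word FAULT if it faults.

Walk each access:
#0 VA=0xE1CED7 (r,kernel):
  lvl0: tbl 0x11, slot 7 ⇒ 0x14007 (P1/RW1/US1/PS0)
  lvl1: tbl 0x14, slot 28 ⇒ 0x18007 (P1/RW1/US1/PS0)
  ⇒ phys 0x18ED7  [2 reads]
#1 VA=0x241D1C0 (r,kernel):
  lvl0: tbl 0x11, slot 18 ⇒ 0x1B007 (P1/RW1/US1/PS0)
  lvl1: tbl 0x1B, slot 29 ⇒ 0x1E007 (P1/RW1/US1/PS0)
  ⇒ phys 0x1E1C0  [2 reads]

Access #0 PA: 0x18ED7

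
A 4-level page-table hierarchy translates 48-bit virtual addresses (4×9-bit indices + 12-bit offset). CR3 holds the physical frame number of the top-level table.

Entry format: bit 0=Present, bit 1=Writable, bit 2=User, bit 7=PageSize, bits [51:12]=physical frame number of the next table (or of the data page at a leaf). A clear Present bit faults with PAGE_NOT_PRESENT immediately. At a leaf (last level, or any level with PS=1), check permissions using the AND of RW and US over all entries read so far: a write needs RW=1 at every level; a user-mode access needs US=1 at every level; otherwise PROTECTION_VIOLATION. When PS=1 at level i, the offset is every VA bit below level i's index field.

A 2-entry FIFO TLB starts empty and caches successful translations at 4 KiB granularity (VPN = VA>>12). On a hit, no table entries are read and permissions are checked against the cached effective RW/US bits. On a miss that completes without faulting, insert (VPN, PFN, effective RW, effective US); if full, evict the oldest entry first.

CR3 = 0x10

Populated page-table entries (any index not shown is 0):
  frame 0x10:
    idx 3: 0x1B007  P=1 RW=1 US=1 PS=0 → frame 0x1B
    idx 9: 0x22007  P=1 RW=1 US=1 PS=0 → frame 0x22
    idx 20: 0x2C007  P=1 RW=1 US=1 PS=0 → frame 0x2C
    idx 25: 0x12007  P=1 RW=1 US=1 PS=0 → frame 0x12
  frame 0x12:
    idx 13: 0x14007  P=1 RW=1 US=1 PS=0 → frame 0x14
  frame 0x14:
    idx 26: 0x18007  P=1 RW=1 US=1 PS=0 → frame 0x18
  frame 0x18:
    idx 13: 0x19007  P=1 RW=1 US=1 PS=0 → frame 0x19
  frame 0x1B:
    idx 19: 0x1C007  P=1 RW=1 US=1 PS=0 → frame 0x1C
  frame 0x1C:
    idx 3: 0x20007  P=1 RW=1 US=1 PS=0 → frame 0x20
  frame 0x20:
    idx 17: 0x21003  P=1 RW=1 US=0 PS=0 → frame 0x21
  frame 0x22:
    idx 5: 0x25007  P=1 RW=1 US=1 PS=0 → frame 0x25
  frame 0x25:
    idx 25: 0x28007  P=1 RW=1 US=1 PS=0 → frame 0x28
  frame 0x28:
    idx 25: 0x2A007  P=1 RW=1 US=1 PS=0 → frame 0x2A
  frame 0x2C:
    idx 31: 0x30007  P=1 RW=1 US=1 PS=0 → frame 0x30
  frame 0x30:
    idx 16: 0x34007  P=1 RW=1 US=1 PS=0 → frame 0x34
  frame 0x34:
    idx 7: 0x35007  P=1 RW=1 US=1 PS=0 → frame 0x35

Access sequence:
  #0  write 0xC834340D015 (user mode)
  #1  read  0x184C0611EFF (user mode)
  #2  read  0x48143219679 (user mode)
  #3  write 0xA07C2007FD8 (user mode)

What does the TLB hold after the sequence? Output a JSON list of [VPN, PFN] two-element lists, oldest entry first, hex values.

Walk each access:
#0 VA=0xC834340D015 (w,user):
  L0 @0x10[25] → 0x12007  P=1,RW=1,US=1,PS=0
  L1 @0x12[13] → 0x14007  P=1,RW=1,US=1,PS=0
  L2 @0x14[26] → 0x18007  P=1,RW=1,US=1,PS=0
  L3 @0x18[13] → 0x19007  P=1,RW=1,US=1,PS=0
  ✓ 0x19015  — 4 lookups
#1 VA=0x184C0611EFF (r,user):
  L0 @0x10[3] → 0x1B007  P=1,RW=1,US=1,PS=0
  L1 @0x1B[19] → 0x1C007  P=1,RW=1,US=1,PS=0
  L2 @0x1C[3] → 0x20007  P=1,RW=1,US=1,PS=0
  L3 @0x20[17] → 0x21003  P=1,RW=1,US=0,PS=0
  ✗ PROTECTION_VIOLATION  [4 reads]
#2 VA=0x48143219679 (r,user):
  L0 @0x10[9] → 0x22007  P=1,RW=1,US=1,PS=0
  L1 @0x22[5] → 0x25007  P=1,RW=1,US=1,PS=0
  L2 @0x25[25] → 0x28007  P=1,RW=1,US=1,PS=0
  L3 @0x28[25] → 0x2A007  P=1,RW=1,US=1,PS=0
  ✓ 0x2A679  — 4 lookups
#3 VA=0xA07C2007FD8 (w,user):
  L0 @0x10[20] → 0x2C007  P=1,RW=1,US=1,PS=0
  L1 @0x2C[31] → 0x30007  P=1,RW=1,US=1,PS=0
  L2 @0x30[16] → 0x34007  P=1,RW=1,US=1,PS=0
  L3 @0x34[7] → 0x35007  P=1,RW=1,US=1,PS=0
  ✓ 0x35FD8  — 4 lookups

TLB: [["0x48143219", "0x2A"], ["0xA07C2007", "0x35"]]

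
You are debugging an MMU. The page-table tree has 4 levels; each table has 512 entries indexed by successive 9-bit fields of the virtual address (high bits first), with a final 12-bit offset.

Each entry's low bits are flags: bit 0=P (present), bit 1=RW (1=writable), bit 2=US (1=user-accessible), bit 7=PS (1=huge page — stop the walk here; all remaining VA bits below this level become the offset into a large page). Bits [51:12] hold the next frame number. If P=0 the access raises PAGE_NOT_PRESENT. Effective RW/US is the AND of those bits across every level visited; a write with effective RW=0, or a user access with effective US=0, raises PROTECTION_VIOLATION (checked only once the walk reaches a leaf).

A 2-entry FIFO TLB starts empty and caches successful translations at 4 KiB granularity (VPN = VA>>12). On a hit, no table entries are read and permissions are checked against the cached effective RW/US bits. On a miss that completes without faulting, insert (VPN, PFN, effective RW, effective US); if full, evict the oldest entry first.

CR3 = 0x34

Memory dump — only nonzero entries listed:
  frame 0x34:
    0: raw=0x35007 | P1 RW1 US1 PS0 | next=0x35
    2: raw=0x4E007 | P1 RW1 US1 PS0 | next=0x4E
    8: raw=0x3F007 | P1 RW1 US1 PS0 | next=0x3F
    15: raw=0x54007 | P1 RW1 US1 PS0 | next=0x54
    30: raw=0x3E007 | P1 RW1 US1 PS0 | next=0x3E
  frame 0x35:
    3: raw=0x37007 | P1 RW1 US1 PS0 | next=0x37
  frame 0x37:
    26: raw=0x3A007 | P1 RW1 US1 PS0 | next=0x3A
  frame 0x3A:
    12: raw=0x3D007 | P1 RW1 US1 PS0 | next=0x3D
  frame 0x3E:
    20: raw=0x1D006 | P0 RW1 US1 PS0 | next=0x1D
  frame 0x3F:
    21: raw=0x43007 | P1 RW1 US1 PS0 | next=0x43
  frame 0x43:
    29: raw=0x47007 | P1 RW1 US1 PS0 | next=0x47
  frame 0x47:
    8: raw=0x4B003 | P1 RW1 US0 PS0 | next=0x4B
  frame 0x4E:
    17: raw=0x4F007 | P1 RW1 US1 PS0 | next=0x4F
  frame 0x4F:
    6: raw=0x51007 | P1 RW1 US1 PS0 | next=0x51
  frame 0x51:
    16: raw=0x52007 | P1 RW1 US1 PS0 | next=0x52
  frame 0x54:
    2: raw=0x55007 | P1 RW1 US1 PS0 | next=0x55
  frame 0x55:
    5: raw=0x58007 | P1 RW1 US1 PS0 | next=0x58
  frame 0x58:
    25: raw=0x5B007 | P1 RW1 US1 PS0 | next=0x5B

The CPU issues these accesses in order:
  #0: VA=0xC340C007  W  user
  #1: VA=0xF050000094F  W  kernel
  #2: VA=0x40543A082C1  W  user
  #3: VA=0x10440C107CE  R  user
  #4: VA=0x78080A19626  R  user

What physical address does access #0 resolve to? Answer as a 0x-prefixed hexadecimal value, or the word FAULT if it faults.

Walk each access:
#0 VA=0xC340C007 (w,user):
  L0: frame=0x34 idx=0 entry=0x35007 [P=1 RW=1 US=1 PS=0]
  L1: frame=0x35 idx=3 entry=0x37007 [P=1 RW=1 US=1 PS=0]
  L2: frame=0x37 idx=26 entry=0x3A007 [P=1 RW=1 US=1 PS=0]
  L3: frame=0x3A idx=12 entry=0x3D007 [P=1 RW=1 US=1 PS=0]
  ⇒ phys 0x3D007  [4 reads]
#1 VA=0xF050000094F (w,kernel):
  L0: frame=0x34 idx=30 entry=0x3E007 [P=1 RW=1 US=1 PS=0]
  L1: frame=0x3E idx=20 entry=0x1D006 [P=0 RW=1 US=1 PS=0]
  ✗ PAGE_NOT_PRESENT  [2 reads]
#2 VA=0x40543A082C1 (w,user):
  L0: frame=0x34 idx=8 entry=0x3F007 [P=1 RW=1 US=1 PS=0]
  L1: frame=0x3F idx=21 entry=0x43007 [P=1 RW=1 US=1 PS=0]
  L2: frame=0x43 idx=29 entry=0x47007 [P=1 RW=1 US=1 PS=0]
  L3: frame=0x47 idx=8 entry=0x4B003 [P=1 RW=1 US=0 PS=0]
  ✗ PROTECTION_VIOLATION  [4 reads]
#3 VA=0x10440C107CE (r,user):
  L0: frame=0x34 idx=2 entry=0x4E007 [P=1 RW=1 US=1 PS=0]
  L1: frame=0x4E idx=17 entry=0x4F007 [P=1 RW=1 US=1 PS=0]
  L2: frame=0x4F idx=6 entry=0x51007 [P=1 RW=1 US=1 PS=0]
  L3: frame=0x51 idx=16 entry=0x52007 [P=1 RW=1 US=1 PS=0]
  ⇒ phys 0x527CE  [4 reads]
#4 VA=0x78080A19626 (r,user):
  L0: frame=0x34 idx=15 entry=0x54007 [P=1 RW=1 US=1 PS=0]
  L1: frame=0x54 idx=2 entry=0x55007 [P=1 RW=1 US=1 PS=0]
  L2: frame=0x55 idx=5 entry=0x58007 [P=1 RW=1 US=1 PS=0]
  L3: frame=0x58 idx=25 entry=0x5B007 [P=1 RW=1 US=1 PS=0]
  ⇒ phys 0x5B626  [4 reads]

Access #0 PA: 0x3D007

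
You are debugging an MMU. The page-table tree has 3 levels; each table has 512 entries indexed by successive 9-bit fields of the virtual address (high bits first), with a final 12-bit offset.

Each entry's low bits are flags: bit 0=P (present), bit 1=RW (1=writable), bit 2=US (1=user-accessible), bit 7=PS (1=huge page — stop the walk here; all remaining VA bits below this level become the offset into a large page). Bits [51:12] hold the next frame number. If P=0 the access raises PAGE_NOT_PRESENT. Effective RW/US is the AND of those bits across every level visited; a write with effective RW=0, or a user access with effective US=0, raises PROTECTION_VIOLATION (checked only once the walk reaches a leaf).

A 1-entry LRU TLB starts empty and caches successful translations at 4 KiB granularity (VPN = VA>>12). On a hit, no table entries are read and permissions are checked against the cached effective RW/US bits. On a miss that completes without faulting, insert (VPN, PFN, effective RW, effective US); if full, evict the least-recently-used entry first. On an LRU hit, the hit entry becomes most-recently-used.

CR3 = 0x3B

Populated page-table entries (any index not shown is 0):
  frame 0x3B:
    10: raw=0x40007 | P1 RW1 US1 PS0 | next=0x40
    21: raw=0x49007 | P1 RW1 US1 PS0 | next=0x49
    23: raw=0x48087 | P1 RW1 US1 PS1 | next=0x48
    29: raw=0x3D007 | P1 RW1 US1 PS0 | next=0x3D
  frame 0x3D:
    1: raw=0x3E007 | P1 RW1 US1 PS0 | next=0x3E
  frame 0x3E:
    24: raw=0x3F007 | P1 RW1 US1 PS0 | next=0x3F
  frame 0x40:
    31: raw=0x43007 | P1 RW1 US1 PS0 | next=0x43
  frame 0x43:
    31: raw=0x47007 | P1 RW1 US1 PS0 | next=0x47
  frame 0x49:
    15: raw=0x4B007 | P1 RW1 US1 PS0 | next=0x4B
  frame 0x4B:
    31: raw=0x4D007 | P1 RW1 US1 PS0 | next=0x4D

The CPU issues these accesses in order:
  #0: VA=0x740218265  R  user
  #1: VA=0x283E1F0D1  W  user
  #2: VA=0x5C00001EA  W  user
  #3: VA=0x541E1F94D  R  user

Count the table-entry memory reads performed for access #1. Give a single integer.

Trace:
#0 VA=0x740218265 (r,user):
  [0] read 0x3B idx=29: raw=0x3D007 flags P=1 W=1 U=1 S=0
  [1] read 0x3D idx=1: raw=0x3E007 flags P=1 W=1 U=1 S=0
  [2] read 0x3E idx=24: raw=0x3F007 flags P=1 W=1 U=1 S=0
  ⇒ phys 0x3F265  [3 reads]
#1 VA=0x283E1F0D1 (w,user):
  [0] read 0x3B idx=10: raw=0x40007 flags P=1 W=1 U=1 S=0
  [1] read 0x40 idx=31: raw=0x43007 flags P=1 W=1 U=1 S=0
  [2] read 0x43 idx=31: raw=0x47007 flags P=1 W=1 U=1 S=0
  ⇒ phys 0x470D1  [3 reads]
#2 VA=0x5C00001EA (w,user):
  [0] read 0x3B idx=23: raw=0x48087 flags P=1 W=1 U=1 S=1
  ⇒ phys 0x481EA (huge @L0)  [1 reads]
#3 VA=0x541E1F94D (r,user):
  [0] read 0x3B idx=21: raw=0x49007 flags P=1 W=1 U=1 S=0
  [1] read 0x49 idx=15: raw=0x4B007 flags P=1 W=1 U=1 S=0
  [2] read 0x4B idx=31: raw=0x4D007 flags P=1 W=1 U=1 S=0
  ⇒ phys 0x4D94D  [3 reads]

Entries read for #1: 3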